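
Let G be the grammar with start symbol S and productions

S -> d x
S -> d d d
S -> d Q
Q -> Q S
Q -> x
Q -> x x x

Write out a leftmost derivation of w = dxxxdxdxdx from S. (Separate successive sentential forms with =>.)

S => dQ   [S -> d Q]
dQ => dQS   [Q -> Q S]
dQS => dQSS   [Q -> Q S]
dQSS => dxxxSS   [Q -> x x x]
dxxxSS => dxxxdQS   [S -> d Q]
dxxxdQS => dxxxdQSS   [Q -> Q S]
dxxxdQSS => dxxxdxSS   [Q -> x]
dxxxdxSS => dxxxdxdxS   [S -> d x]
dxxxdxdxS => dxxxdxdxdx   [S -> d x]

S => dQ => dQS => dQSS => dxxxSS => dxxxdQS => dxxxdQSS => dxxxdxSS => dxxxdxdxS => dxxxdxdxdx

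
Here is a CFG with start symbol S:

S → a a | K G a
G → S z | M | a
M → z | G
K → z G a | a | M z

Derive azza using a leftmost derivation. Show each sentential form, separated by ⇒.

S ⇒ KGa ⇒ MzGa ⇒ GzGa ⇒ azGa ⇒ azMa ⇒ azza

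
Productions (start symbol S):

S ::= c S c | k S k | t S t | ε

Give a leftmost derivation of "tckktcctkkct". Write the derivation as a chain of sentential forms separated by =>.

S => tSt   [S ::= t S t]
tSt => tcSct   [S ::= c S c]
tcSct => tckSkct   [S ::= k S k]
tckSkct => tckkSkkct   [S ::= k S k]
tckkSkkct => tckktStkkct   [S ::= t S t]
tckktStkkct => tckktcSctkkct   [S ::= c S c]
tckktcSctkkct => tckktcctkkct   [S ::= ε]

S=>tSt=>tcSct=>tckSkct=>tckkSkkct=>tckktStkkct=>tckktcSctkkct=>tckktcctkkct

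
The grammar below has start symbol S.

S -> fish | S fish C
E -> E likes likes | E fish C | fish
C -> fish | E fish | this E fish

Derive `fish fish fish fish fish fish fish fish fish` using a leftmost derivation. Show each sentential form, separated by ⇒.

S ⇒ S fish C ⇒ S fish C fish C ⇒ S fish C fish C fish C ⇒ S fish C fish C fish C fish C ⇒ fish fish C fish C fish C fish C ⇒ fish fish fish fish C fish C fish C ⇒ fish fish fish fish fish fish C fish C ⇒ fish fish fish fish fish fish fish fish C ⇒ fish fish fish fish fish fish fish fish fish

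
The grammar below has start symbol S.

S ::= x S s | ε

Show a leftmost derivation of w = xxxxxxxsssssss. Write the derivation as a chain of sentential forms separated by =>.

S => xSs   [S ::= x S s]
xSs => xxSss   [S ::= x S s]
xxSss => xxxSsss   [S ::= x S s]
xxxSsss => xxxxSssss   [S ::= x S s]
xxxxSssss => xxxxxSsssss   [S ::= x S s]
xxxxxSsssss => xxxxxxSssssss   [S ::= x S s]
xxxxxxSssssss => xxxxxxxSsssssss   [S ::= x S s]
xxxxxxxSsssssss => xxxxxxxsssssss   [S ::= ε]

S => xSs => xxSss => xxxSsss => xxxxSssss => xxxxxSsssss => xxxxxxSssssss => xxxxxxxSsssssss => xxxxxxxsssssss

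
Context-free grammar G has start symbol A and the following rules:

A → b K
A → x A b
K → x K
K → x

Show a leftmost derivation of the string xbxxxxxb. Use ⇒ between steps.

A ⇒ xAb ⇒ xbKb ⇒ xbxKb ⇒ xbxxKb ⇒ xbxxxKb ⇒ xbxxxxKb ⇒ xbxxxxxb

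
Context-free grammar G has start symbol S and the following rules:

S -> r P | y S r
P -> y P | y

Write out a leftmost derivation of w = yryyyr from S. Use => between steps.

S => ySr => yrPr => yryPr => yryyPr => yryyyr

S => ySr   [S -> y S r]
ySr => yrPr   [S -> r P]
yrPr => yryPr   [P -> y P]
yryPr => yryyPr   [P -> y P]
yryyPr => yryyyr   [P -> y]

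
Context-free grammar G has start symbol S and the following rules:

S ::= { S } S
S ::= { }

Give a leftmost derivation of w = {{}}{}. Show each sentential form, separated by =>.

S => {S}S   [S ::= { S } S]
{S}S => {{}}S   [S ::= { }]
{{}}S => {{}}{}   [S ::= { }]

S=>{S}S=>{{}}S=>{{}}{}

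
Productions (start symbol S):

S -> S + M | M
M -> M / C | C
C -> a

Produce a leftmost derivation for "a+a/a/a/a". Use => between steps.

S => S+M => M+M => C+M => a+M => a+M/C => a+M/C/C => a+M/C/C/C => a+C/C/C/C => a+a/C/C/C => a+a/a/C/C => a+a/a/a/C => a+a/a/a/a

S => S+M   [S -> S + M]
S+M => M+M   [S -> M]
M+M => C+M   [M -> C]
C+M => a+M   [C -> a]
a+M => a+M/C   [M -> M / C]
a+M/C => a+M/C/C   [M -> M / C]
a+M/C/C => a+M/C/C/C   [M -> M / C]
a+M/C/C/C => a+C/C/C/C   [M -> C]
a+C/C/C/C => a+a/C/C/C   [C -> a]
a+a/C/C/C => a+a/a/C/C   [C -> a]
a+a/a/C/C => a+a/a/a/C   [C -> a]
a+a/a/a/C => a+a/a/a/a   [C -> a]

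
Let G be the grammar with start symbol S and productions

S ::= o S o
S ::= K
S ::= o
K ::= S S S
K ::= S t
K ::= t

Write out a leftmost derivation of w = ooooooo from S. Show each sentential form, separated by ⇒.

S ⇒ K   [S ::= K]
K ⇒ SSS   [K ::= S S S]
SSS ⇒ oSS   [S ::= o]
oSS ⇒ ooSoS   [S ::= o S o]
ooSoS ⇒ oooSooS   [S ::= o S o]
oooSooS ⇒ ooooooS   [S ::= o]
ooooooS ⇒ ooooooo   [S ::= o]

S⇒K⇒SSS⇒oSS⇒ooSoS⇒oooSooS⇒ooooooS⇒ooooooo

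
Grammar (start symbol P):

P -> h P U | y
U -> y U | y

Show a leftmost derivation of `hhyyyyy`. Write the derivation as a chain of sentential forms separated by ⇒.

P⇒hPU⇒hhPUU⇒hhyUU⇒hhyyU⇒hhyyyU⇒hhyyyyU⇒hhyyyyy

P ⇒ hPU   [P -> h P U]
hPU ⇒ hhPUU   [P -> h P U]
hhPUU ⇒ hhyUU   [P -> y]
hhyUU ⇒ hhyyU   [U -> y]
hhyyU ⇒ hhyyyU   [U -> y U]
hhyyyU ⇒ hhyyyyU   [U -> y U]
hhyyyyU ⇒ hhyyyyy   [U -> y]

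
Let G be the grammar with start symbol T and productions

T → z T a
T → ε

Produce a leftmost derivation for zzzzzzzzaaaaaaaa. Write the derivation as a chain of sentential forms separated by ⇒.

T ⇒ zTa   [T → z T a]
zTa ⇒ zzTaa   [T → z T a]
zzTaa ⇒ zzzTaaa   [T → z T a]
zzzTaaa ⇒ zzzzTaaaa   [T → z T a]
zzzzTaaaa ⇒ zzzzzTaaaaa   [T → z T a]
zzzzzTaaaaa ⇒ zzzzzzTaaaaaa   [T → z T a]
zzzzzzTaaaaaa ⇒ zzzzzzzTaaaaaaa   [T → z T a]
zzzzzzzTaaaaaaa ⇒ zzzzzzzzTaaaaaaaa   [T → z T a]
zzzzzzzzTaaaaaaaa ⇒ zzzzzzzzaaaaaaaa   [T → ε]

T ⇒ zTa ⇒ zzTaa ⇒ zzzTaaa ⇒ zzzzTaaaa ⇒ zzzzzTaaaaa ⇒ zzzzzzTaaaaaa ⇒ zzzzzzzTaaaaaaa ⇒ zzzzzzzzTaaaaaaaa ⇒ zzzzzzzzaaaaaaaa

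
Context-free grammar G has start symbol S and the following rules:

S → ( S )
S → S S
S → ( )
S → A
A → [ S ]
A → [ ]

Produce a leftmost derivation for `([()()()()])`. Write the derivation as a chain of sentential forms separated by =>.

S => (S)   [S → ( S )]
(S) => (A)   [S → A]
(A) => ([S])   [A → [ S ]]
([S]) => ([SS])   [S → S S]
([SS]) => ([SSS])   [S → S S]
([SSS]) => ([SSSS])   [S → S S]
([SSSS]) => ([()SSS])   [S → ( )]
([()SSS]) => ([()()SS])   [S → ( )]
([()()SS]) => ([()()()S])   [S → ( )]
([()()()S]) => ([()()()()])   [S → ( )]

S=>(S)=>(A)=>([S])=>([SS])=>([SSS])=>([SSSS])=>([()SSS])=>([()()SS])=>([()()()S])=>([()()()()])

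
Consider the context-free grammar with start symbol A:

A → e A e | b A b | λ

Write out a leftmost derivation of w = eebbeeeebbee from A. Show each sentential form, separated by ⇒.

A ⇒ eAe ⇒ eeAee ⇒ eebAbee ⇒ eebbAbbee ⇒ eebbeAebbee ⇒ eebbeeAeebbee ⇒ eebbeeeebbee

A ⇒ eAe   [A → e A e]
eAe ⇒ eeAee   [A → e A e]
eeAee ⇒ eebAbee   [A → b A b]
eebAbee ⇒ eebbAbbee   [A → b A b]
eebbAbbee ⇒ eebbeAebbee   [A → e A e]
eebbeAebbee ⇒ eebbeeAeebbee   [A → e A e]
eebbeeAeebbee ⇒ eebbeeeebbee   [A → λ]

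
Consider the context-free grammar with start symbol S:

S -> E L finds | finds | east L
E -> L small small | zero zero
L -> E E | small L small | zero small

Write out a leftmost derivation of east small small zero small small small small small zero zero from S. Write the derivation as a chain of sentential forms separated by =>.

S => east L   [S -> east L]
east L => east E E   [L -> E E]
east E E => east L small small E   [E -> L small small]
east L small small E => east small L small small small E   [L -> small L small]
east small L small small small E => east small small L small small small small E   [L -> small L small]
east small small L small small small small E => east small small zero small small small small small E   [L -> zero small]
east small small zero small small small small small E => east small small zero small small small small small zero zero   [E -> zero zero]

S => east L => east E E => east L small small E => east small L small small small E => east small small L small small small small E => east small small zero small small small small small E => east small small zero small small small small small zero zero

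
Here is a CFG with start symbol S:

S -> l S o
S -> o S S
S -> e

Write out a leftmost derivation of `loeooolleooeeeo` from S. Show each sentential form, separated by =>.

S => lSo => loSSo => loeSo => loeoSSo => loeooSSSo => loeoooSSSSo => loeooolSoSSSo => loeooollSooSSSo => loeooolleooSSSo => loeooolleooeSSo => loeooolleooeeSo => loeooolleooeeeo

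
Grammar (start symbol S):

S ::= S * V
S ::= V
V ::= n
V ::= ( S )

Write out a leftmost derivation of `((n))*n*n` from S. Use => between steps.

S => S*V => S*V*V => V*V*V => (S)*V*V => (V)*V*V => ((S))*V*V => ((V))*V*V => ((n))*V*V => ((n))*n*V => ((n))*n*n

S => S*V   [S ::= S * V]
S*V => S*V*V   [S ::= S * V]
S*V*V => V*V*V   [S ::= V]
V*V*V => (S)*V*V   [V ::= ( S )]
(S)*V*V => (V)*V*V   [S ::= V]
(V)*V*V => ((S))*V*V   [V ::= ( S )]
((S))*V*V => ((V))*V*V   [S ::= V]
((V))*V*V => ((n))*V*V   [V ::= n]
((n))*V*V => ((n))*n*V   [V ::= n]
((n))*n*V => ((n))*n*n   [V ::= n]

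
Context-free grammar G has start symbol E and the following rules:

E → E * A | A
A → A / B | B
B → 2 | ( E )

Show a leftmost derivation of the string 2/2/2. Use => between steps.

E => A => A/B => A/B/B => B/B/B => 2/B/B => 2/2/B => 2/2/2

E => A   [E → A]
A => A/B   [A → A / B]
A/B => A/B/B   [A → A / B]
A/B/B => B/B/B   [A → B]
B/B/B => 2/B/B   [B → 2]
2/B/B => 2/2/B   [B → 2]
2/2/B => 2/2/2   [B → 2]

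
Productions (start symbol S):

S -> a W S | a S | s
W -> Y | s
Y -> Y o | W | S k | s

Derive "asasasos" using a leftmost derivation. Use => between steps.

S => aWS   [S -> a W S]
aWS => asS   [W -> s]
asS => asaWS   [S -> a W S]
asaWS => asasS   [W -> s]
asasS => asasaWS   [S -> a W S]
asasaWS => asasaYS   [W -> Y]
asasaYS => asasaYoS   [Y -> Y o]
asasaYoS => asasasoS   [Y -> s]
asasasoS => asasasos   [S -> s]

S => aWS => asS => asaWS => asasS => asasaWS => asasaYS => asasaYoS => asasasoS => asasasos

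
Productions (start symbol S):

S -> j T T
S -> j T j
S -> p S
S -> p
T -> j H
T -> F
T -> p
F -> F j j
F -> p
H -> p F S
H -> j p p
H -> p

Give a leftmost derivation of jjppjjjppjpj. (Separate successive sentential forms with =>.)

S=>jTj=>jjHj=>jjpFSj=>jjppSj=>jjppjTTj=>jjppjjHTj=>jjppjjjppTj=>jjppjjjppjHj=>jjppjjjppjpj

S => jTj   [S -> j T j]
jTj => jjHj   [T -> j H]
jjHj => jjpFSj   [H -> p F S]
jjpFSj => jjppSj   [F -> p]
jjppSj => jjppjTTj   [S -> j T T]
jjppjTTj => jjppjjHTj   [T -> j H]
jjppjjHTj => jjppjjjppTj   [H -> j p p]
jjppjjjppTj => jjppjjjppjHj   [T -> j H]
jjppjjjppjHj => jjppjjjppjpj   [H -> p]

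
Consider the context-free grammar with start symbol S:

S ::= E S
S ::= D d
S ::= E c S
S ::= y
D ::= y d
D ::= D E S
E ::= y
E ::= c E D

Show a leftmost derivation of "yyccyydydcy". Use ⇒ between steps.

S ⇒ ES   [S ::= E S]
ES ⇒ yS   [E ::= y]
yS ⇒ yES   [S ::= E S]
yES ⇒ yyS   [E ::= y]
yyS ⇒ yyEcS   [S ::= E c S]
yyEcS ⇒ yycEDcS   [E ::= c E D]
yycEDcS ⇒ yyccEDDcS   [E ::= c E D]
yyccEDDcS ⇒ yyccyDDcS   [E ::= y]
yyccyDDcS ⇒ yyccyydDcS   [D ::= y d]
yyccyydDcS ⇒ yyccyydydcS   [D ::= y d]
yyccyydydcS ⇒ yyccyydydcy   [S ::= y]

S ⇒ ES ⇒ yS ⇒ yES ⇒ yyS ⇒ yyEcS ⇒ yycEDcS ⇒ yyccEDDcS ⇒ yyccyDDcS ⇒ yyccyydDcS ⇒ yyccyydydcS ⇒ yyccyydydcy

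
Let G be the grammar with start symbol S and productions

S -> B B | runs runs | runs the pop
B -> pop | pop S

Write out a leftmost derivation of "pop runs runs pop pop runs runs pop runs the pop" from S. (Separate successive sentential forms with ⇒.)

S ⇒ B B ⇒ pop S B ⇒ pop runs runs B ⇒ pop runs runs pop S ⇒ pop runs runs pop B B ⇒ pop runs runs pop pop S B ⇒ pop runs runs pop pop runs runs B ⇒ pop runs runs pop pop runs runs pop S ⇒ pop runs runs pop pop runs runs pop runs the pop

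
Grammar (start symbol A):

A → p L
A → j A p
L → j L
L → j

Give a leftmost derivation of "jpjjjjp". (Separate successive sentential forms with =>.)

A => jAp => jpLp => jpjLp => jpjjLp => jpjjjLp => jpjjjjp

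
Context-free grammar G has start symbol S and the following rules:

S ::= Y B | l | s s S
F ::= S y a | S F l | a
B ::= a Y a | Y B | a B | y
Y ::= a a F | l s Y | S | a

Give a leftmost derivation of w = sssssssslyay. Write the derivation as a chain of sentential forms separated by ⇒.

S ⇒ YB   [S ::= Y B]
YB ⇒ SB   [Y ::= S]
SB ⇒ ssSB   [S ::= s s S]
ssSB ⇒ ssssSB   [S ::= s s S]
ssssSB ⇒ ssssssSB   [S ::= s s S]
ssssssSB ⇒ ssssssssSB   [S ::= s s S]
ssssssssSB ⇒ ssssssssYBB   [S ::= Y B]
ssssssssYBB ⇒ ssssssssSBB   [Y ::= S]
ssssssssSBB ⇒ sssssssslBB   [S ::= l]
sssssssslBB ⇒ sssssssslyB   [B ::= y]
sssssssslyB ⇒ sssssssslyaB   [B ::= a B]
sssssssslyaB ⇒ sssssssslyay   [B ::= y]

S⇒YB⇒SB⇒ssSB⇒ssssSB⇒ssssssSB⇒ssssssssSB⇒ssssssssYBB⇒ssssssssSBB⇒sssssssslBB⇒sssssssslyB⇒sssssssslyaB⇒sssssssslyay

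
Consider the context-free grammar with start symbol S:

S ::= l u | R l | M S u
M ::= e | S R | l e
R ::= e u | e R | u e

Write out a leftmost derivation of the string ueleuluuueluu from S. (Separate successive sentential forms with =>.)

S=>MSu=>SRSu=>MSuRSu=>SRSuRSu=>RlRSuRSu=>uelRSuRSu=>ueleuSuRSu=>ueleuluuRSu=>ueleuluuueSu=>ueleuluuueluu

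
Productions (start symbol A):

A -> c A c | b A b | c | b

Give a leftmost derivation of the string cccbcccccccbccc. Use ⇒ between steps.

A ⇒ cAc   [A -> c A c]
cAc ⇒ ccAcc   [A -> c A c]
ccAcc ⇒ cccAccc   [A -> c A c]
cccAccc ⇒ cccbAbccc   [A -> b A b]
cccbAbccc ⇒ cccbcAcbccc   [A -> c A c]
cccbcAcbccc ⇒ cccbccAccbccc   [A -> c A c]
cccbccAccbccc ⇒ cccbcccAcccbccc   [A -> c A c]
cccbcccAcccbccc ⇒ cccbcccccccbccc   [A -> c]

A ⇒ cAc ⇒ ccAcc ⇒ cccAccc ⇒ cccbAbccc ⇒ cccbcAcbccc ⇒ cccbccAccbccc ⇒ cccbcccAcccbccc ⇒ cccbcccccccbccc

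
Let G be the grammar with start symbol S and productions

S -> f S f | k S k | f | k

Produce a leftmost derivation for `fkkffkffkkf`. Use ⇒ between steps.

S ⇒ fSf ⇒ fkSkf ⇒ fkkSkkf ⇒ fkkfSfkkf ⇒ fkkffSffkkf ⇒ fkkffkffkkf

S ⇒ fSf   [S -> f S f]
fSf ⇒ fkSkf   [S -> k S k]
fkSkf ⇒ fkkSkkf   [S -> k S k]
fkkSkkf ⇒ fkkfSfkkf   [S -> f S f]
fkkfSfkkf ⇒ fkkffSffkkf   [S -> f S f]
fkkffSffkkf ⇒ fkkffkffkkf   [S -> k]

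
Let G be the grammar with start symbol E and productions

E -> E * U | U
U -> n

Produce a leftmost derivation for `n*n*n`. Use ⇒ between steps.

E ⇒ E*U ⇒ E*U*U ⇒ U*U*U ⇒ n*U*U ⇒ n*n*U ⇒ n*n*n

E ⇒ E*U   [E -> E * U]
E*U ⇒ E*U*U   [E -> E * U]
E*U*U ⇒ U*U*U   [E -> U]
U*U*U ⇒ n*U*U   [U -> n]
n*U*U ⇒ n*n*U   [U -> n]
n*n*U ⇒ n*n*n   [U -> n]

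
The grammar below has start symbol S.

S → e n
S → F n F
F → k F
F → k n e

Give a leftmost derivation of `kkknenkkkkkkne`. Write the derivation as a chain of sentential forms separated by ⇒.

S ⇒ FnF ⇒ kFnF ⇒ kkFnF ⇒ kkknenF ⇒ kkknenkF ⇒ kkknenkkF ⇒ kkknenkkkF ⇒ kkknenkkkkF ⇒ kkknenkkkkkF ⇒ kkknenkkkkkkne

S ⇒ FnF   [S → F n F]
FnF ⇒ kFnF   [F → k F]
kFnF ⇒ kkFnF   [F → k F]
kkFnF ⇒ kkknenF   [F → k n e]
kkknenF ⇒ kkknenkF   [F → k F]
kkknenkF ⇒ kkknenkkF   [F → k F]
kkknenkkF ⇒ kkknenkkkF   [F → k F]
kkknenkkkF ⇒ kkknenkkkkF   [F → k F]
kkknenkkkkF ⇒ kkknenkkkkkF   [F → k F]
kkknenkkkkkF ⇒ kkknenkkkkkkne   [F → k n e]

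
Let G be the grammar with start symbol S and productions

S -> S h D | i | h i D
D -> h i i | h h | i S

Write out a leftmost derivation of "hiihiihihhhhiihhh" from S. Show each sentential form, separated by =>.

S => ShD => ShDhD => hiDhDhD => hiiShDhD => hiihiDhDhD => hiihiiShDhD => hiihiihiDhDhD => hiihiihihhhDhD => hiihiihihhhhiihD => hiihiihihhhhiihhh

S => ShD   [S -> S h D]
ShD => ShDhD   [S -> S h D]
ShDhD => hiDhDhD   [S -> h i D]
hiDhDhD => hiiShDhD   [D -> i S]
hiiShDhD => hiihiDhDhD   [S -> h i D]
hiihiDhDhD => hiihiiShDhD   [D -> i S]
hiihiiShDhD => hiihiihiDhDhD   [S -> h i D]
hiihiihiDhDhD => hiihiihihhhDhD   [D -> h h]
hiihiihihhhDhD => hiihiihihhhhiihD   [D -> h i i]
hiihiihihhhhiihD => hiihiihihhhhiihhh   [D -> h h]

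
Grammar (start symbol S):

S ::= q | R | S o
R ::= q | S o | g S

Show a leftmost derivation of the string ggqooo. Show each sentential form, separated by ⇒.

S ⇒ R ⇒ gS ⇒ gR ⇒ gSo ⇒ gRo ⇒ ggSo ⇒ ggSoo ⇒ ggSooo ⇒ ggqooo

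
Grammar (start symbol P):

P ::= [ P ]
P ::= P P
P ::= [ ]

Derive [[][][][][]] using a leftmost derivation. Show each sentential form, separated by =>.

P=>[P]=>[PP]=>[PPP]=>[[]PP]=>[[]PPP]=>[[]PPPP]=>[[][]PPP]=>[[][][]PP]=>[[][][][]P]=>[[][][][][]]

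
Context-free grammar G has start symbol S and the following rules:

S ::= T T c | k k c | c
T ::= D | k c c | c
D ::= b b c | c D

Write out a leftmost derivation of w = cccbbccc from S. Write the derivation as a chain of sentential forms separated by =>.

S => TTc   [S ::= T T c]
TTc => DTc   [T ::= D]
DTc => cDTc   [D ::= c D]
cDTc => ccDTc   [D ::= c D]
ccDTc => cccDTc   [D ::= c D]
cccDTc => cccbbcTc   [D ::= b b c]
cccbbcTc => cccbbccc   [T ::= c]

S => TTc => DTc => cDTc => ccDTc => cccDTc => cccbbcTc => cccbbccc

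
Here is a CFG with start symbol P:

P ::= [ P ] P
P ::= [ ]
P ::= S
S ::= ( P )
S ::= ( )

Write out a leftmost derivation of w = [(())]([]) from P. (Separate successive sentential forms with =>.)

P => [P]P => [S]P => [(P)]P => [(S)]P => [(())]P => [(())]S => [(())](P) => [(())]([])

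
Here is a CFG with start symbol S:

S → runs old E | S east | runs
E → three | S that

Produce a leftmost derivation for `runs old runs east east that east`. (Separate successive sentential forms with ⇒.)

S ⇒ S east ⇒ runs old E east ⇒ runs old S that east ⇒ runs old S east that east ⇒ runs old S east east that east ⇒ runs old runs east east that east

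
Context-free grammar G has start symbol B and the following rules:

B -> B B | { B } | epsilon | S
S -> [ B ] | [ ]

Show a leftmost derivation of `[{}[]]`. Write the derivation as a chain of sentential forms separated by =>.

B => S   [B -> S]
S => [B]   [S -> [ B ]]
[B] => [BB]   [B -> B B]
[BB] => [BBB]   [B -> B B]
[BBB] => [{B}BB]   [B -> { B }]
[{B}BB] => [{}BB]   [B -> epsilon]
[{}BB] => [{}SB]   [B -> S]
[{}SB] => [{}[]B]   [S -> [ ]]
[{}[]B] => [{}[]]   [B -> epsilon]

B => S => [B] => [BB] => [BBB] => [{B}BB] => [{}BB] => [{}SB] => [{}[]B] => [{}[]]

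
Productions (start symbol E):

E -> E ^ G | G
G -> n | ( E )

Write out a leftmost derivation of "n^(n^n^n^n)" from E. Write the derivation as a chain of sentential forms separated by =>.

E => E^G => G^G => n^G => n^(E) => n^(E^G) => n^(E^G^G) => n^(E^G^G^G) => n^(G^G^G^G) => n^(n^G^G^G) => n^(n^n^G^G) => n^(n^n^n^G) => n^(n^n^n^n)

E => E^G   [E -> E ^ G]
E^G => G^G   [E -> G]
G^G => n^G   [G -> n]
n^G => n^(E)   [G -> ( E )]
n^(E) => n^(E^G)   [E -> E ^ G]
n^(E^G) => n^(E^G^G)   [E -> E ^ G]
n^(E^G^G) => n^(E^G^G^G)   [E -> E ^ G]
n^(E^G^G^G) => n^(G^G^G^G)   [E -> G]
n^(G^G^G^G) => n^(n^G^G^G)   [G -> n]
n^(n^G^G^G) => n^(n^n^G^G)   [G -> n]
n^(n^n^G^G) => n^(n^n^n^G)   [G -> n]
n^(n^n^n^G) => n^(n^n^n^n)   [G -> n]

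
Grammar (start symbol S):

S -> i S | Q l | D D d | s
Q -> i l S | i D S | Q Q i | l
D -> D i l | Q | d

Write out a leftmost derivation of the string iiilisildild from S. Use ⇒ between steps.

S ⇒ iS   [S -> i S]
iS ⇒ iiS   [S -> i S]
iiS ⇒ iiDDd   [S -> D D d]
iiDDd ⇒ iiDilDd   [D -> D i l]
iiDilDd ⇒ iiQilDd   [D -> Q]
iiQilDd ⇒ iiilSilDd   [Q -> i l S]
iiilSilDd ⇒ iiiliSilDd   [S -> i S]
iiiliSilDd ⇒ iiilisilDd   [S -> s]
iiilisilDd ⇒ iiilisilDild   [D -> D i l]
iiilisilDild ⇒ iiilisildild   [D -> d]

S ⇒ iS ⇒ iiS ⇒ iiDDd ⇒ iiDilDd ⇒ iiQilDd ⇒ iiilSilDd ⇒ iiiliSilDd ⇒ iiilisilDd ⇒ iiilisilDild ⇒ iiilisildild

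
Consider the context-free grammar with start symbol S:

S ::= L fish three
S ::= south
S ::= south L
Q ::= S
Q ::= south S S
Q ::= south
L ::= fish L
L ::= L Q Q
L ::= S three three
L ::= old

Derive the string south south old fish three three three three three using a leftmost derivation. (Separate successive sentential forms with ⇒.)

S ⇒ south L   [S ::= south L]
south L ⇒ south S three three   [L ::= S three three]
south S three three ⇒ south south L three three   [S ::= south L]
south south L three three ⇒ south south S three three three three   [L ::= S three three]
south south S three three three three ⇒ south south L fish three three three three three   [S ::= L fish three]
south south L fish three three three three three ⇒ south south old fish three three three three three   [L ::= old]

S ⇒ south L ⇒ south S three three ⇒ south south L three three ⇒ south south S three three three three ⇒ south south L fish three three three three three ⇒ south south old fish three three three three three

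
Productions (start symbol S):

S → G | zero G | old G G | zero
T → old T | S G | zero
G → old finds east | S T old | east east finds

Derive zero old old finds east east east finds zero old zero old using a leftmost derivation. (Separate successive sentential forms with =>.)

S => G => S T old => zero G T old => zero S T old T old => zero old G G T old T old => zero old old finds east G T old T old => zero old old finds east east east finds T old T old => zero old old finds east east east finds zero old T old => zero old old finds east east east finds zero old zero old

S => G   [S → G]
G => S T old   [G → S T old]
S T old => zero G T old   [S → zero G]
zero G T old => zero S T old T old   [G → S T old]
zero S T old T old => zero old G G T old T old   [S → old G G]
zero old G G T old T old => zero old old finds east G T old T old   [G → old finds east]
zero old old finds east G T old T old => zero old old finds east east east finds T old T old   [G → east east finds]
zero old old finds east east east finds T old T old => zero old old finds east east east finds zero old T old   [T → zero]
zero old old finds east east east finds zero old T old => zero old old finds east east east finds zero old zero old   [T → zero]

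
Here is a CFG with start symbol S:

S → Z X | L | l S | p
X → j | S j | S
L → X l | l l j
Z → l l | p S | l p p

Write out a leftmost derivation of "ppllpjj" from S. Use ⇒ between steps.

S ⇒ ZX   [S → Z X]
ZX ⇒ pSX   [Z → p S]
pSX ⇒ pZXX   [S → Z X]
pZXX ⇒ ppSXX   [Z → p S]
ppSXX ⇒ ppZXXX   [S → Z X]
ppZXXX ⇒ ppllXXX   [Z → l l]
ppllXXX ⇒ ppllSXX   [X → S]
ppllSXX ⇒ ppllpXX   [S → p]
ppllpXX ⇒ ppllpjX   [X → j]
ppllpjX ⇒ ppllpjj   [X → j]

S ⇒ ZX ⇒ pSX ⇒ pZXX ⇒ ppSXX ⇒ ppZXXX ⇒ ppllXXX ⇒ ppllSXX ⇒ ppllpXX ⇒ ppllpjX ⇒ ppllpjj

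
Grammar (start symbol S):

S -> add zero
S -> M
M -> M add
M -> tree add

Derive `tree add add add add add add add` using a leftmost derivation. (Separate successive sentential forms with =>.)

S => M   [S -> M]
M => M add   [M -> M add]
M add => M add add   [M -> M add]
M add add => M add add add   [M -> M add]
M add add add => M add add add add   [M -> M add]
M add add add add => M add add add add add   [M -> M add]
M add add add add add => M add add add add add add   [M -> M add]
M add add add add add add => tree add add add add add add add   [M -> tree add]

S => M => M add => M add add => M add add add => M add add add add => M add add add add add => M add add add add add add => tree add add add add add add add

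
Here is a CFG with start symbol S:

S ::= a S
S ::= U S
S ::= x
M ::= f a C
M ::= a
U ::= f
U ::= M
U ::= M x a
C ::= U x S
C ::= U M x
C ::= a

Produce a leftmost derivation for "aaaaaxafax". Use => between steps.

S => aS   [S ::= a S]
aS => aaS   [S ::= a S]
aaS => aaaS   [S ::= a S]
aaaS => aaaaS   [S ::= a S]
aaaaS => aaaaUS   [S ::= U S]
aaaaUS => aaaaMxaS   [U ::= M x a]
aaaaMxaS => aaaaaxaS   [M ::= a]
aaaaaxaS => aaaaaxaUS   [S ::= U S]
aaaaaxaUS => aaaaaxafS   [U ::= f]
aaaaaxafS => aaaaaxafaS   [S ::= a S]
aaaaaxafaS => aaaaaxafax   [S ::= x]

S => aS => aaS => aaaS => aaaaS => aaaaUS => aaaaMxaS => aaaaaxaS => aaaaaxaUS => aaaaaxafS => aaaaaxafaS => aaaaaxafax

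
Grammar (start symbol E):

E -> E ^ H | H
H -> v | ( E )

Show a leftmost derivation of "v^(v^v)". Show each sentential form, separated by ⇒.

E ⇒ E^H   [E -> E ^ H]
E^H ⇒ H^H   [E -> H]
H^H ⇒ v^H   [H -> v]
v^H ⇒ v^(E)   [H -> ( E )]
v^(E) ⇒ v^(E^H)   [E -> E ^ H]
v^(E^H) ⇒ v^(H^H)   [E -> H]
v^(H^H) ⇒ v^(v^H)   [H -> v]
v^(v^H) ⇒ v^(v^v)   [H -> v]

E ⇒ E^H ⇒ H^H ⇒ v^H ⇒ v^(E) ⇒ v^(E^H) ⇒ v^(H^H) ⇒ v^(v^H) ⇒ v^(v^v)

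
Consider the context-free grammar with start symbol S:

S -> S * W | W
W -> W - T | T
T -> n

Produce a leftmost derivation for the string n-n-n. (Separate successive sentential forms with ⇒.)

S ⇒ W   [S -> W]
W ⇒ W-T   [W -> W - T]
W-T ⇒ W-T-T   [W -> W - T]
W-T-T ⇒ T-T-T   [W -> T]
T-T-T ⇒ n-T-T   [T -> n]
n-T-T ⇒ n-n-T   [T -> n]
n-n-T ⇒ n-n-n   [T -> n]

S ⇒ W ⇒ W-T ⇒ W-T-T ⇒ T-T-T ⇒ n-T-T ⇒ n-n-T ⇒ n-n-n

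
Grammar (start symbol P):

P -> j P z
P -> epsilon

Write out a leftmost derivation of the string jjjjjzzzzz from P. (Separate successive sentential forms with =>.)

P => jPz   [P -> j P z]
jPz => jjPzz   [P -> j P z]
jjPzz => jjjPzzz   [P -> j P z]
jjjPzzz => jjjjPzzzz   [P -> j P z]
jjjjPzzzz => jjjjjPzzzzz   [P -> j P z]
jjjjjPzzzzz => jjjjjzzzzz   [P -> epsilon]

P => jPz => jjPzz => jjjPzzz => jjjjPzzzz => jjjjjPzzzzz => jjjjjzzzzz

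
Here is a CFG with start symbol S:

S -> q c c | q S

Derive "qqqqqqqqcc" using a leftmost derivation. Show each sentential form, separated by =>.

S=>qS=>qqS=>qqqS=>qqqqS=>qqqqqS=>qqqqqqS=>qqqqqqqS=>qqqqqqqqcc

S => qS   [S -> q S]
qS => qqS   [S -> q S]
qqS => qqqS   [S -> q S]
qqqS => qqqqS   [S -> q S]
qqqqS => qqqqqS   [S -> q S]
qqqqqS => qqqqqqS   [S -> q S]
qqqqqqS => qqqqqqqS   [S -> q S]
qqqqqqqS => qqqqqqqqcc   [S -> q c c]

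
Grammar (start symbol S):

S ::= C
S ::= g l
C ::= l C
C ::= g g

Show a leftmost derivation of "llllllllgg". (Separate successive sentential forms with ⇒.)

S ⇒ C   [S ::= C]
C ⇒ lC   [C ::= l C]
lC ⇒ llC   [C ::= l C]
llC ⇒ lllC   [C ::= l C]
lllC ⇒ llllC   [C ::= l C]
llllC ⇒ lllllC   [C ::= l C]
lllllC ⇒ llllllC   [C ::= l C]
llllllC ⇒ lllllllC   [C ::= l C]
lllllllC ⇒ llllllllC   [C ::= l C]
llllllllC ⇒ llllllllgg   [C ::= g g]

S ⇒ C ⇒ lC ⇒ llC ⇒ lllC ⇒ llllC ⇒ lllllC ⇒ llllllC ⇒ lllllllC ⇒ llllllllC ⇒ llllllllgg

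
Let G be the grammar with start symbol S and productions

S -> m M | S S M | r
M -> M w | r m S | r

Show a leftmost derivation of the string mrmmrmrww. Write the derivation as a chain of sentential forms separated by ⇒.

S ⇒ mM ⇒ mMw ⇒ mMww ⇒ mrmSww ⇒ mrmmMww ⇒ mrmmrmSww ⇒ mrmmrmrww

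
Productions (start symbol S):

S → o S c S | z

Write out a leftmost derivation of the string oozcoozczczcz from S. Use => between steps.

S=>oScS=>ooScScS=>oozcScS=>oozcoScScS=>oozcooScScScS=>oozcoozcScScS=>oozcoozczcScS=>oozcoozczczcS=>oozcoozczczcz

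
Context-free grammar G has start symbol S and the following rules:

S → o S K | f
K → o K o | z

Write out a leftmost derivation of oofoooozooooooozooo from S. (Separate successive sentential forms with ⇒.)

S ⇒ oSK ⇒ ooSKK ⇒ oofKK ⇒ oofoKoK ⇒ oofooKooK ⇒ oofoooKoooK ⇒ oofooooKooooK ⇒ oofoooozooooK ⇒ oofoooozoooooKo ⇒ oofoooozooooooKoo ⇒ oofoooozoooooooKooo ⇒ oofoooozooooooozooo

S ⇒ oSK   [S → o S K]
oSK ⇒ ooSKK   [S → o S K]
ooSKK ⇒ oofKK   [S → f]
oofKK ⇒ oofoKoK   [K → o K o]
oofoKoK ⇒ oofooKooK   [K → o K o]
oofooKooK ⇒ oofoooKoooK   [K → o K o]
oofoooKoooK ⇒ oofooooKooooK   [K → o K o]
oofooooKooooK ⇒ oofoooozooooK   [K → z]
oofoooozooooK ⇒ oofoooozoooooKo   [K → o K o]
oofoooozoooooKo ⇒ oofoooozooooooKoo   [K → o K o]
oofoooozooooooKoo ⇒ oofoooozoooooooKooo   [K → o K o]
oofoooozoooooooKooo ⇒ oofoooozooooooozooo   [K → z]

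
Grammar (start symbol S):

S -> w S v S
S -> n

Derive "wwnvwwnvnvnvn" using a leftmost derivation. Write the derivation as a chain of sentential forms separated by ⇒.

S⇒wSvS⇒wwSvSvS⇒wwnvSvS⇒wwnvwSvSvS⇒wwnvwwSvSvSvS⇒wwnvwwnvSvSvS⇒wwnvwwnvnvSvS⇒wwnvwwnvnvnvS⇒wwnvwwnvnvnvn

S ⇒ wSvS   [S -> w S v S]
wSvS ⇒ wwSvSvS   [S -> w S v S]
wwSvSvS ⇒ wwnvSvS   [S -> n]
wwnvSvS ⇒ wwnvwSvSvS   [S -> w S v S]
wwnvwSvSvS ⇒ wwnvwwSvSvSvS   [S -> w S v S]
wwnvwwSvSvSvS ⇒ wwnvwwnvSvSvS   [S -> n]
wwnvwwnvSvSvS ⇒ wwnvwwnvnvSvS   [S -> n]
wwnvwwnvnvSvS ⇒ wwnvwwnvnvnvS   [S -> n]
wwnvwwnvnvnvS ⇒ wwnvwwnvnvnvn   [S -> n]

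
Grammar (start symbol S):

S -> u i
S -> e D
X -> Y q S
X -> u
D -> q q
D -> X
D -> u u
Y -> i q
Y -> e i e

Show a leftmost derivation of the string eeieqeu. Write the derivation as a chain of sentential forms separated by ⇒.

S ⇒ eD ⇒ eX ⇒ eYqS ⇒ eeieqS ⇒ eeieqeD ⇒ eeieqeX ⇒ eeieqeu

S ⇒ eD   [S -> e D]
eD ⇒ eX   [D -> X]
eX ⇒ eYqS   [X -> Y q S]
eYqS ⇒ eeieqS   [Y -> e i e]
eeieqS ⇒ eeieqeD   [S -> e D]
eeieqeD ⇒ eeieqeX   [D -> X]
eeieqeX ⇒ eeieqeu   [X -> u]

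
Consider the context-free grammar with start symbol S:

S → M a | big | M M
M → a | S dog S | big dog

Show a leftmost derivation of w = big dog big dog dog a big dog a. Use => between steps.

S => M M => S dog S M => M M dog S M => big dog M dog S M => big dog big dog dog S M => big dog big dog dog M M M => big dog big dog dog a M M => big dog big dog dog a big dog M => big dog big dog dog a big dog a

S => M M   [S → M M]
M M => S dog S M   [M → S dog S]
S dog S M => M M dog S M   [S → M M]
M M dog S M => big dog M dog S M   [M → big dog]
big dog M dog S M => big dog big dog dog S M   [M → big dog]
big dog big dog dog S M => big dog big dog dog M M M   [S → M M]
big dog big dog dog M M M => big dog big dog dog a M M   [M → a]
big dog big dog dog a M M => big dog big dog dog a big dog M   [M → big dog]
big dog big dog dog a big dog M => big dog big dog dog a big dog a   [M → a]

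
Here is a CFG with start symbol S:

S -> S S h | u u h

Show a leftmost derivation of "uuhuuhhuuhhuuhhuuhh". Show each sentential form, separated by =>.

S => SSh   [S -> S S h]
SSh => SShSh   [S -> S S h]
SShSh => SShShSh   [S -> S S h]
SShShSh => SShShShSh   [S -> S S h]
SShShShSh => uuhShShShSh   [S -> u u h]
uuhShShShSh => uuhuuhhShShSh   [S -> u u h]
uuhuuhhShShSh => uuhuuhhuuhhShSh   [S -> u u h]
uuhuuhhuuhhShSh => uuhuuhhuuhhuuhhSh   [S -> u u h]
uuhuuhhuuhhuuhhSh => uuhuuhhuuhhuuhhuuhh   [S -> u u h]

S => SSh => SShSh => SShShSh => SShShShSh => uuhShShShSh => uuhuuhhShShSh => uuhuuhhuuhhShSh => uuhuuhhuuhhuuhhSh => uuhuuhhuuhhuuhhuuhh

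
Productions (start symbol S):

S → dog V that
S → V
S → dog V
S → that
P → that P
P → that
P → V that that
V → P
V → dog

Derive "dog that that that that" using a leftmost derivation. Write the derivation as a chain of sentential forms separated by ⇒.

S ⇒ dog V that ⇒ dog P that ⇒ dog that P that ⇒ dog that that P that ⇒ dog that that that that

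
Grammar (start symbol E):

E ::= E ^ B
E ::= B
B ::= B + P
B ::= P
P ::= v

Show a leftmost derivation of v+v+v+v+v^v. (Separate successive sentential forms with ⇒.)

E ⇒ E^B ⇒ B^B ⇒ B+P^B ⇒ B+P+P^B ⇒ B+P+P+P^B ⇒ B+P+P+P+P^B ⇒ P+P+P+P+P^B ⇒ v+P+P+P+P^B ⇒ v+v+P+P+P^B ⇒ v+v+v+P+P^B ⇒ v+v+v+v+P^B ⇒ v+v+v+v+v^B ⇒ v+v+v+v+v^P ⇒ v+v+v+v+v^v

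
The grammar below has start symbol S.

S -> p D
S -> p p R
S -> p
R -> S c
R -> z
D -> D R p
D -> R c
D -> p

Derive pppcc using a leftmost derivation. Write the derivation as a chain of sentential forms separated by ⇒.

S ⇒ pD   [S -> p D]
pD ⇒ pRc   [D -> R c]
pRc ⇒ pScc   [R -> S c]
pScc ⇒ ppDcc   [S -> p D]
ppDcc ⇒ pppcc   [D -> p]

S ⇒ pD ⇒ pRc ⇒ pScc ⇒ ppDcc ⇒ pppcc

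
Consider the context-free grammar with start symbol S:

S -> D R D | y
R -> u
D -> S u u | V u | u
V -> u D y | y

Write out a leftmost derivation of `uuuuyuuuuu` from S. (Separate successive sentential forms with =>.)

S => DRD => uRD => uuD => uuSuu => uuDRDuu => uuVuRDuu => uuuDyuRDuu => uuuuyuRDuu => uuuuyuuDuu => uuuuyuuuuu

S => DRD   [S -> D R D]
DRD => uRD   [D -> u]
uRD => uuD   [R -> u]
uuD => uuSuu   [D -> S u u]
uuSuu => uuDRDuu   [S -> D R D]
uuDRDuu => uuVuRDuu   [D -> V u]
uuVuRDuu => uuuDyuRDuu   [V -> u D y]
uuuDyuRDuu => uuuuyuRDuu   [D -> u]
uuuuyuRDuu => uuuuyuuDuu   [R -> u]
uuuuyuuDuu => uuuuyuuuuu   [D -> u]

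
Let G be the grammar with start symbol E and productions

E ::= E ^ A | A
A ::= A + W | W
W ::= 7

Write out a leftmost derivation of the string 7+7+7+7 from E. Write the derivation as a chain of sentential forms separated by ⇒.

E ⇒ A ⇒ A+W ⇒ A+W+W ⇒ A+W+W+W ⇒ W+W+W+W ⇒ 7+W+W+W ⇒ 7+7+W+W ⇒ 7+7+7+W ⇒ 7+7+7+7

E ⇒ A   [E ::= A]
A ⇒ A+W   [A ::= A + W]
A+W ⇒ A+W+W   [A ::= A + W]
A+W+W ⇒ A+W+W+W   [A ::= A + W]
A+W+W+W ⇒ W+W+W+W   [A ::= W]
W+W+W+W ⇒ 7+W+W+W   [W ::= 7]
7+W+W+W ⇒ 7+7+W+W   [W ::= 7]
7+7+W+W ⇒ 7+7+7+W   [W ::= 7]
7+7+7+W ⇒ 7+7+7+7   [W ::= 7]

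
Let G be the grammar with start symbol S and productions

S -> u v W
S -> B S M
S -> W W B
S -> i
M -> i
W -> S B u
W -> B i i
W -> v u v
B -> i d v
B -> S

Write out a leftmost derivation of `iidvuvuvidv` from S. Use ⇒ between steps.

S ⇒ WWB ⇒ SBuWB ⇒ iBuWB ⇒ iidvuWB ⇒ iidvuvuvB ⇒ iidvuvuvidv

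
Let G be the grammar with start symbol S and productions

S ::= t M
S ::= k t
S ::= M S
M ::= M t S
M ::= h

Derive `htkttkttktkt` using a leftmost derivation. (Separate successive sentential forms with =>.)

S=>MS=>MtSS=>MtStSS=>MtStStSS=>htStStSS=>htkttStSS=>htkttkttSS=>htkttkttktS=>htkttkttktkt

S => MS   [S ::= M S]
MS => MtSS   [M ::= M t S]
MtSS => MtStSS   [M ::= M t S]
MtStSS => MtStStSS   [M ::= M t S]
MtStStSS => htStStSS   [M ::= h]
htStStSS => htkttStSS   [S ::= k t]
htkttStSS => htkttkttSS   [S ::= k t]
htkttkttSS => htkttkttktS   [S ::= k t]
htkttkttktS => htkttkttktkt   [S ::= k t]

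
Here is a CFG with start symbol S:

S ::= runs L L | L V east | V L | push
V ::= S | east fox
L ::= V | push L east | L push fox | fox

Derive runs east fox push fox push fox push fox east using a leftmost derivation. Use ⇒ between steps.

S ⇒ runs L L   [S ::= runs L L]
runs L L ⇒ runs L push fox L   [L ::= L push fox]
runs L push fox L ⇒ runs L push fox push fox L   [L ::= L push fox]
runs L push fox push fox L ⇒ runs V push fox push fox L   [L ::= V]
runs V push fox push fox L ⇒ runs east fox push fox push fox L   [V ::= east fox]
runs east fox push fox push fox L ⇒ runs east fox push fox push fox push L east   [L ::= push L east]
runs east fox push fox push fox push L east ⇒ runs east fox push fox push fox push fox east   [L ::= fox]

S ⇒ runs L L ⇒ runs L push fox L ⇒ runs L push fox push fox L ⇒ runs V push fox push fox L ⇒ runs east fox push fox push fox L ⇒ runs east fox push fox push fox push L east ⇒ runs east fox push fox push fox push fox east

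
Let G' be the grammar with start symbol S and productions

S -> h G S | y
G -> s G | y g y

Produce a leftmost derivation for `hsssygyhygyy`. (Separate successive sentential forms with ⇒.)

S⇒hGS⇒hsGS⇒hssGS⇒hsssGS⇒hsssygyS⇒hsssygyhGS⇒hsssygyhygyS⇒hsssygyhygyy

S ⇒ hGS   [S -> h G S]
hGS ⇒ hsGS   [G -> s G]
hsGS ⇒ hssGS   [G -> s G]
hssGS ⇒ hsssGS   [G -> s G]
hsssGS ⇒ hsssygyS   [G -> y g y]
hsssygyS ⇒ hsssygyhGS   [S -> h G S]
hsssygyhGS ⇒ hsssygyhygyS   [G -> y g y]
hsssygyhygyS ⇒ hsssygyhygyy   [S -> y]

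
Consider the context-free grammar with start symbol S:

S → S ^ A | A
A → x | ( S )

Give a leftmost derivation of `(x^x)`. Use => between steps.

S=>A=>(S)=>(S^A)=>(A^A)=>(x^A)=>(x^x)

S => A   [S → A]
A => (S)   [A → ( S )]
(S) => (S^A)   [S → S ^ A]
(S^A) => (A^A)   [S → A]
(A^A) => (x^A)   [A → x]
(x^A) => (x^x)   [A → x]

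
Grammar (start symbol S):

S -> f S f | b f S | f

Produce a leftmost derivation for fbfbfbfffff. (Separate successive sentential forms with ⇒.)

S ⇒ fSf ⇒ fbfSf ⇒ fbfbfSf ⇒ fbfbfbfSf ⇒ fbfbfbffSff ⇒ fbfbfbfffff

S ⇒ fSf   [S -> f S f]
fSf ⇒ fbfSf   [S -> b f S]
fbfSf ⇒ fbfbfSf   [S -> b f S]
fbfbfSf ⇒ fbfbfbfSf   [S -> b f S]
fbfbfbfSf ⇒ fbfbfbffSff   [S -> f S f]
fbfbfbffSff ⇒ fbfbfbfffff   [S -> f]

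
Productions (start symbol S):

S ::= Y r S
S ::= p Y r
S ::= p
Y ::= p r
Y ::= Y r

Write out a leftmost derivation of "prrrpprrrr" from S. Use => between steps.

S => YrS   [S ::= Y r S]
YrS => YrrS   [Y ::= Y r]
YrrS => prrrS   [Y ::= p r]
prrrS => prrrpYr   [S ::= p Y r]
prrrpYr => prrrpYrr   [Y ::= Y r]
prrrpYrr => prrrpYrrr   [Y ::= Y r]
prrrpYrrr => prrrpprrrr   [Y ::= p r]

S=>YrS=>YrrS=>prrrS=>prrrpYr=>prrrpYrr=>prrrpYrrr=>prrrpprrrr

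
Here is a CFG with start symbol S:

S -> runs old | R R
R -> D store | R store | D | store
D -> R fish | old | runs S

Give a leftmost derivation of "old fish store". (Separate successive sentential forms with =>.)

S => R R   [S -> R R]
R R => D R   [R -> D]
D R => R fish R   [D -> R fish]
R fish R => D fish R   [R -> D]
D fish R => old fish R   [D -> old]
old fish R => old fish store   [R -> store]

S => R R => D R => R fish R => D fish R => old fish R => old fish store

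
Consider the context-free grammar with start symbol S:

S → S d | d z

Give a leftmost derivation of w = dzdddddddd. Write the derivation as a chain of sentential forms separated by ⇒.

S ⇒ Sd   [S → S d]
Sd ⇒ Sdd   [S → S d]
Sdd ⇒ Sddd   [S → S d]
Sddd ⇒ Sdddd   [S → S d]
Sdddd ⇒ Sddddd   [S → S d]
Sddddd ⇒ Sdddddd   [S → S d]
Sdddddd ⇒ Sddddddd   [S → S d]
Sddddddd ⇒ Sdddddddd   [S → S d]
Sdddddddd ⇒ dzdddddddd   [S → d z]

S ⇒ Sd ⇒ Sdd ⇒ Sddd ⇒ Sdddd ⇒ Sddddd ⇒ Sdddddd ⇒ Sddddddd ⇒ Sdddddddd ⇒ dzdddddddd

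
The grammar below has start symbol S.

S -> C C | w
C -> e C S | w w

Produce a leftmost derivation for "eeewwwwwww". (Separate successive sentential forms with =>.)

S=>CC=>eCSC=>eeCSSC=>eeeCSSSC=>eeewwSSSC=>eeewwwSSC=>eeewwwwSC=>eeewwwwwC=>eeewwwwwww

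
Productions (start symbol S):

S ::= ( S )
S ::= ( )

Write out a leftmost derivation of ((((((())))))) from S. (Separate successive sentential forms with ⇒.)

S ⇒ (S) ⇒ ((S)) ⇒ (((S))) ⇒ ((((S)))) ⇒ (((((S))))) ⇒ ((((((S)))))) ⇒ ((((((()))))))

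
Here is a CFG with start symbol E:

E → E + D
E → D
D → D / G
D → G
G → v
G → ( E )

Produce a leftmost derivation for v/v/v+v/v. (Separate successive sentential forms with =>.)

E => E+D   [E → E + D]
E+D => D+D   [E → D]
D+D => D/G+D   [D → D / G]
D/G+D => D/G/G+D   [D → D / G]
D/G/G+D => G/G/G+D   [D → G]
G/G/G+D => v/G/G+D   [G → v]
v/G/G+D => v/v/G+D   [G → v]
v/v/G+D => v/v/v+D   [G → v]
v/v/v+D => v/v/v+D/G   [D → D / G]
v/v/v+D/G => v/v/v+G/G   [D → G]
v/v/v+G/G => v/v/v+v/G   [G → v]
v/v/v+v/G => v/v/v+v/v   [G → v]

E => E+D => D+D => D/G+D => D/G/G+D => G/G/G+D => v/G/G+D => v/v/G+D => v/v/v+D => v/v/v+D/G => v/v/v+G/G => v/v/v+v/G => v/v/v+v/v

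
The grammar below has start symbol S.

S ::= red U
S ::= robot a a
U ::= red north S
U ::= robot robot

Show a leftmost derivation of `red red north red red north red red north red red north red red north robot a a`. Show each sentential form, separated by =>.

S => red U => red red north S => red red north red U => red red north red red north S => red red north red red north red U => red red north red red north red red north S => red red north red red north red red north red U => red red north red red north red red north red red north S => red red north red red north red red north red red north red U => red red north red red north red red north red red north red red north S => red red north red red north red red north red red north red red north robot a a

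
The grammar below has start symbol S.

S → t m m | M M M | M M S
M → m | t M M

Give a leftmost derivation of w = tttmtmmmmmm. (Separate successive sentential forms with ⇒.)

S ⇒ MMM   [S → M M M]
MMM ⇒ tMMMM   [M → t M M]
tMMMM ⇒ ttMMMMM   [M → t M M]
ttMMMMM ⇒ tttMMMMMM   [M → t M M]
tttMMMMMM ⇒ tttmMMMMM   [M → m]
tttmMMMMM ⇒ tttmtMMMMMM   [M → t M M]
tttmtMMMMMM ⇒ tttmtmMMMMM   [M → m]
tttmtmMMMMM ⇒ tttmtmmMMMM   [M → m]
tttmtmmMMMM ⇒ tttmtmmmMMM   [M → m]
tttmtmmmMMM ⇒ tttmtmmmmMM   [M → m]
tttmtmmmmMM ⇒ tttmtmmmmmM   [M → m]
tttmtmmmmmM ⇒ tttmtmmmmmm   [M → m]

S ⇒ MMM ⇒ tMMMM ⇒ ttMMMMM ⇒ tttMMMMMM ⇒ tttmMMMMM ⇒ tttmtMMMMMM ⇒ tttmtmMMMMM ⇒ tttmtmmMMMM ⇒ tttmtmmmMMM ⇒ tttmtmmmmMM ⇒ tttmtmmmmmM ⇒ tttmtmmmmmm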